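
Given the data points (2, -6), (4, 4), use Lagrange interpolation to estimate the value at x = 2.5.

Lagrange interpolation formula:
P(x) = Σ yᵢ × Lᵢ(x)
where Lᵢ(x) = Π_{j≠i} (x - xⱼ)/(xᵢ - xⱼ)

L_0(2.5) = (2.5 - 4)/(2 - 4) = 0.750000
L_1(2.5) = (2.5 - 2)/(4 - 2) = 0.250000

P(2.5) = (-6)×L_0(2.5) + 4×L_1(2.5)
P(2.5) = -3.500000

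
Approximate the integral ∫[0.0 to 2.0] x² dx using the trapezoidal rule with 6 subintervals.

f(x) = x²
a = 0.0, b = 2.0, n = 6
h = (b - a)/n = 0.333333

Trapezoidal rule: (h/2)[f(x₀) + 2f(x₁) + 2f(x₂) + ... + f(xₙ)]

x_0 = 0.0000, f(x_0) = 0.000000, coefficient = 1
x_1 = 0.3333, f(x_1) = 0.111111, coefficient = 2
x_2 = 0.6667, f(x_2) = 0.444444, coefficient = 2
x_3 = 1.0000, f(x_3) = 1.000000, coefficient = 2
x_4 = 1.3333, f(x_4) = 1.777778, coefficient = 2
x_5 = 1.6667, f(x_5) = 2.777778, coefficient = 2
x_6 = 2.0000, f(x_6) = 4.000000, coefficient = 1

I ≈ (0.333333/2) × 16.222222 = 2.703704
Exact value: 2.666667
Error: 0.037037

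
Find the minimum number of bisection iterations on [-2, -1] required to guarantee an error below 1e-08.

We need (b-a)/2^n ≤ 1e-08
(-1 - (-2))/2^n ≤ 1e-08
1/2^n ≤ 1e-08
2^n ≥ 100000000
n ≥ log₂(100000000) = 26.58
n ≥ 27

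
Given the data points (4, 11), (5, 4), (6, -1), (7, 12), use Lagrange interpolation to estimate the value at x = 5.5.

Lagrange interpolation formula:
P(x) = Σ yᵢ × Lᵢ(x)
where Lᵢ(x) = Π_{j≠i} (x - xⱼ)/(xᵢ - xⱼ)

L_0(5.5) = (5.5 - 5)/(4 - 5) × (5.5 - 6)/(4 - 6) × (5.5 - 7)/(4 - 7) = -0.062500
L_1(5.5) = (5.5 - 4)/(5 - 4) × (5.5 - 6)/(5 - 6) × (5.5 - 7)/(5 - 7) = 0.562500
L_2(5.5) = (5.5 - 4)/(6 - 4) × (5.5 - 5)/(6 - 5) × (5.5 - 7)/(6 - 7) = 0.562500
L_3(5.5) = (5.5 - 4)/(7 - 4) × (5.5 - 5)/(7 - 5) × (5.5 - 6)/(7 - 6) = -0.062500

P(5.5) = 11×L_0(5.5) + 4×L_1(5.5) + (-1)×L_2(5.5) + 12×L_3(5.5)
P(5.5) = 0.250000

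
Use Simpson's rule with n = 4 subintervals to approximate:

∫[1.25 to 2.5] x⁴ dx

f(x) = x⁴
a = 1.25, b = 2.5, n = 4
h = (b - a)/n = 0.312500

Simpson's rule: (h/3)[f(x₀) + 4f(x₁) + 2f(x₂) + ... + f(xₙ)]

x_0 = 1.2500, f(x_0) = 2.441406, coefficient = 1
x_1 = 1.5625, f(x_1) = 5.960464, coefficient = 4
x_2 = 1.8750, f(x_2) = 12.359619, coefficient = 2
x_3 = 2.1875, f(x_3) = 22.897720, coefficient = 4
x_4 = 2.5000, f(x_4) = 39.062500, coefficient = 1

I ≈ (0.312500/3) × 181.655884 = 18.922488
Exact value: 18.920898
Error: 0.001589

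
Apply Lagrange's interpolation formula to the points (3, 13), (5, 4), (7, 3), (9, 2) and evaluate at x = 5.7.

Lagrange interpolation formula:
P(x) = Σ yᵢ × Lᵢ(x)
where Lᵢ(x) = Π_{j≠i} (x - xⱼ)/(xᵢ - xⱼ)

L_0(5.7) = (5.7 - 5)/(3 - 5) × (5.7 - 7)/(3 - 7) × (5.7 - 9)/(3 - 9) = -0.062563
L_1(5.7) = (5.7 - 3)/(5 - 3) × (5.7 - 7)/(5 - 7) × (5.7 - 9)/(5 - 9) = 0.723937
L_2(5.7) = (5.7 - 3)/(7 - 3) × (5.7 - 5)/(7 - 5) × (5.7 - 9)/(7 - 9) = 0.389813
L_3(5.7) = (5.7 - 3)/(9 - 3) × (5.7 - 5)/(9 - 5) × (5.7 - 7)/(9 - 7) = -0.051188

P(5.7) = 13×L_0(5.7) + 4×L_1(5.7) + 3×L_2(5.7) + 2×L_3(5.7)
P(5.7) = 3.149500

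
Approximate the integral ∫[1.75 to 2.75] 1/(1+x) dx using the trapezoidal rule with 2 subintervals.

f(x) = 1/(1+x)
a = 1.75, b = 2.75, n = 2
h = (b - a)/n = 0.500000

Trapezoidal rule: (h/2)[f(x₀) + 2f(x₁) + 2f(x₂) + ... + f(xₙ)]

x_0 = 1.7500, f(x_0) = 0.363636, coefficient = 1
x_1 = 2.2500, f(x_1) = 0.307692, coefficient = 2
x_2 = 2.7500, f(x_2) = 0.266667, coefficient = 1

I ≈ (0.500000/2) × 1.245688 = 0.311422
Exact value: 0.310155
Error: 0.001267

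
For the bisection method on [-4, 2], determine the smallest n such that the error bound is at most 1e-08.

We need (b-a)/2^n ≤ 1e-08
(2 - (-4))/2^n ≤ 1e-08
6/2^n ≤ 1e-08
2^n ≥ 600000000
n ≥ log₂(600000000) = 29.16
n ≥ 30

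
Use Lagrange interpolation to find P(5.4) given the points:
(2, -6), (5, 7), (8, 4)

Lagrange interpolation formula:
P(x) = Σ yᵢ × Lᵢ(x)
where Lᵢ(x) = Π_{j≠i} (x - xⱼ)/(xᵢ - xⱼ)

L_0(5.4) = (5.4 - 5)/(2 - 5) × (5.4 - 8)/(2 - 8) = -0.057778
L_1(5.4) = (5.4 - 2)/(5 - 2) × (5.4 - 8)/(5 - 8) = 0.982222
L_2(5.4) = (5.4 - 2)/(8 - 2) × (5.4 - 5)/(8 - 5) = 0.075556

P(5.4) = (-6)×L_0(5.4) + 7×L_1(5.4) + 4×L_2(5.4)
P(5.4) = 7.524444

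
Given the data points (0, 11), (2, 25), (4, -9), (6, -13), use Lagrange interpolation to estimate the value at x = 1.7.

Lagrange interpolation formula:
P(x) = Σ yᵢ × Lᵢ(x)
where Lᵢ(x) = Π_{j≠i} (x - xⱼ)/(xᵢ - xⱼ)

L_0(1.7) = (1.7 - 2)/(0 - 2) × (1.7 - 4)/(0 - 4) × (1.7 - 6)/(0 - 6) = 0.061813
L_1(1.7) = (1.7 - 0)/(2 - 0) × (1.7 - 4)/(2 - 4) × (1.7 - 6)/(2 - 6) = 1.050812
L_2(1.7) = (1.7 - 0)/(4 - 0) × (1.7 - 2)/(4 - 2) × (1.7 - 6)/(4 - 6) = -0.137063
L_3(1.7) = (1.7 - 0)/(6 - 0) × (1.7 - 2)/(6 - 2) × (1.7 - 4)/(6 - 4) = 0.024438

P(1.7) = 11×L_0(1.7) + 25×L_1(1.7) + (-9)×L_2(1.7) + (-13)×L_3(1.7)
P(1.7) = 27.866125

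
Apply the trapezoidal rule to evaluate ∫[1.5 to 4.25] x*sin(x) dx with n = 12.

f(x) = x*sin(x)
a = 1.5, b = 4.25, n = 12
h = (b - a)/n = 0.229167

Trapezoidal rule: (h/2)[f(x₀) + 2f(x₁) + 2f(x₂) + ... + f(xₙ)]

x_0 = 1.5000, f(x_0) = 1.496242, coefficient = 1
x_1 = 1.7292, f(x_1) = 1.707527, coefficient = 2
x_2 = 1.9583, f(x_2) = 1.813109, coefficient = 2
x_3 = 2.1875, f(x_3) = 1.784539, coefficient = 2
x_4 = 2.4167, f(x_4) = 1.602443, coefficient = 2
x_5 = 2.6458, f(x_5) = 1.258622, coefficient = 2
x_6 = 2.8750, f(x_6) = 0.757407, coefficient = 2
x_7 = 3.1042, f(x_7) = 0.116149, coefficient = 2
x_8 = 3.3333, f(x_8) = -0.635227, coefficient = 2
x_9 = 3.5625, f(x_9) = -1.455598, coefficient = 2
x_10 = 3.7917, f(x_10) = -2.294889, coefficient = 2
x_11 = 4.0208, f(x_11) = -3.097066, coefficient = 2
x_12 = 4.2500, f(x_12) = -3.803705, coefficient = 1

I ≈ (0.229167/2) × 0.806574 = 0.092420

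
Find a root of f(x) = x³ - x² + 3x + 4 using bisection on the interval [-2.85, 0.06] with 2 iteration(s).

f(x) = x³ - x² + 3x + 4
Initial interval: [-2.85, 0.06]

Iteration 1:
  c_1 = (-2.850000 + 0.060000)/2 = -1.395000
  f(c_1) = f(-1.395000) = -4.845730
  f(a) × f(c) ≥ 0, new interval: [-1.395000, 0.060000]
Iteration 2:
  c_2 = (-1.395000 + 0.060000)/2 = -0.667500
  f(c_2) = f(-0.667500) = 1.254535
  f(a) × f(c) < 0, new interval: [-1.395000, -0.667500]

After 2 iteration(s), the approximation is c_2 = -0.667500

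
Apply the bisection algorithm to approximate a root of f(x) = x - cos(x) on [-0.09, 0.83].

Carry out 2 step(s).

f(x) = x - cos(x)
Initial interval: [-0.09, 0.83]

Iteration 1:
  c_1 = (-0.090000 + 0.830000)/2 = 0.370000
  f(c_1) = f(0.370000) = -0.562327
  f(a) × f(c) ≥ 0, new interval: [0.370000, 0.830000]
Iteration 2:
  c_2 = (0.370000 + 0.830000)/2 = 0.600000
  f(c_2) = f(0.600000) = -0.225336
  f(a) × f(c) ≥ 0, new interval: [0.600000, 0.830000]

After 2 iteration(s), the approximation is c_2 = 0.600000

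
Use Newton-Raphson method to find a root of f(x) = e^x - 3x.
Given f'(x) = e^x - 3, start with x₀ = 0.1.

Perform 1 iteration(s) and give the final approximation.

f(x) = e^x - 3x
f'(x) = e^x - 3
x₀ = 0.1

Newton-Raphson formula: x_{n+1} = x_n - f(x_n)/f'(x_n)

Iteration 1:
  f(0.100000) = 0.805171
  f'(0.100000) = -1.894829
  x_1 = 0.100000 - 0.805171/(-1.894829) = 0.524931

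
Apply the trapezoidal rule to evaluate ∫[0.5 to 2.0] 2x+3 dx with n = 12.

f(x) = 2x+3
a = 0.5, b = 2.0, n = 12
h = (b - a)/n = 0.125000

Trapezoidal rule: (h/2)[f(x₀) + 2f(x₁) + 2f(x₂) + ... + f(xₙ)]

x_0 = 0.5000, f(x_0) = 4.000000, coefficient = 1
x_1 = 0.6250, f(x_1) = 4.250000, coefficient = 2
x_2 = 0.7500, f(x_2) = 4.500000, coefficient = 2
x_3 = 0.8750, f(x_3) = 4.750000, coefficient = 2
x_4 = 1.0000, f(x_4) = 5.000000, coefficient = 2
x_5 = 1.1250, f(x_5) = 5.250000, coefficient = 2
x_6 = 1.2500, f(x_6) = 5.500000, coefficient = 2
x_7 = 1.3750, f(x_7) = 5.750000, coefficient = 2
x_8 = 1.5000, f(x_8) = 6.000000, coefficient = 2
x_9 = 1.6250, f(x_9) = 6.250000, coefficient = 2
x_10 = 1.7500, f(x_10) = 6.500000, coefficient = 2
x_11 = 1.8750, f(x_11) = 6.750000, coefficient = 2
x_12 = 2.0000, f(x_12) = 7.000000, coefficient = 1

I ≈ (0.125000/2) × 132.000000 = 8.250000
Exact value: 8.250000
Error: 0.000000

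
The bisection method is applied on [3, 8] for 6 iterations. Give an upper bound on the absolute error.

Bisection error bound: |error| ≤ (b-a)/2^n
|error| ≤ (8 - 3)/2^6 = 5/2^6
|error| ≤ 0.0781250000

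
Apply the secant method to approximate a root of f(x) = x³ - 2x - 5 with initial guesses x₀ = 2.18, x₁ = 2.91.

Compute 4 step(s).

f(x) = x³ - 2x - 5
x₀ = 2.18, x₁ = 2.91

Secant formula: x_{n+1} = x_n - f(x_n)(x_n - x_{n-1})/(f(x_n) - f(x_{n-1}))

Iteration 1:
  f(2.180000) = 1.000232
  f(2.910000) = 13.822171
  x_2 = 2.910000 - 13.822171×(2.910000 - 2.180000)/(13.822171 - 1.000232)
       = 2.123053
Iteration 2:
  f(2.910000) = 13.822171
  f(2.123053) = 0.323247
  x_3 = 2.123053 - 0.323247×(2.123053 - 2.910000)/(0.323247 - 13.822171)
       = 2.104209
Iteration 3:
  f(2.123053) = 0.323247
  f(2.104209) = 0.108376
  x_4 = 2.104209 - 0.108376×(2.104209 - 2.123053)/(0.108376 - 0.323247)
       = 2.094704
Iteration 4:
  f(2.104209) = 0.108376
  f(2.094704) = 0.001703
  x_5 = 2.094704 - 0.001703×(2.094704 - 2.104209)/(0.001703 - 0.108376)
       = 2.094552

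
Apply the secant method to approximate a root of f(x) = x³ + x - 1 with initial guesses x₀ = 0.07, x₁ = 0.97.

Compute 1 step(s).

f(x) = x³ + x - 1
x₀ = 0.07, x₁ = 0.97

Secant formula: x_{n+1} = x_n - f(x_n)(x_n - x_{n-1})/(f(x_n) - f(x_{n-1}))

Iteration 1:
  f(0.070000) = -0.929657
  f(0.970000) = 0.882673
  x_2 = 0.970000 - 0.882673×(0.970000 - 0.070000)/(0.882673 - (-0.929657))
       = 0.531666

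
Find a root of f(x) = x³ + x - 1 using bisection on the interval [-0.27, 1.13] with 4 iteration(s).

f(x) = x³ + x - 1
Initial interval: [-0.27, 1.13]

Iteration 1:
  c_1 = (-0.270000 + 1.130000)/2 = 0.430000
  f(c_1) = f(0.430000) = -0.490493
  f(a) × f(c) ≥ 0, new interval: [0.430000, 1.130000]
Iteration 2:
  c_2 = (0.430000 + 1.130000)/2 = 0.780000
  f(c_2) = f(0.780000) = 0.254552
  f(a) × f(c) < 0, new interval: [0.430000, 0.780000]
Iteration 3:
  c_3 = (0.430000 + 0.780000)/2 = 0.605000
  f(c_3) = f(0.605000) = -0.173555
  f(a) × f(c) ≥ 0, new interval: [0.605000, 0.780000]
Iteration 4:
  c_4 = (0.605000 + 0.780000)/2 = 0.692500
  f(c_4) = f(0.692500) = 0.024593
  f(a) × f(c) < 0, new interval: [0.605000, 0.692500]

After 4 iteration(s), the approximation is c_4 = 0.692500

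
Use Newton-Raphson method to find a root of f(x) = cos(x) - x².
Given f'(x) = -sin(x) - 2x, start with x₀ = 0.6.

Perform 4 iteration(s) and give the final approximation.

f(x) = cos(x) - x²
f'(x) = -sin(x) - 2x
x₀ = 0.6

Newton-Raphson formula: x_{n+1} = x_n - f(x_n)/f'(x_n)

Iteration 1:
  f(0.600000) = 0.465336
  f'(0.600000) = -1.764642
  x_1 = 0.600000 - 0.465336/(-1.764642) = 0.863700
Iteration 2:
  f(0.863700) = -0.096348
  f'(0.863700) = -2.487650
  x_2 = 0.863700 - (-0.096348)/(-2.487650) = 0.824969
Iteration 3:
  f(0.824969) = -0.001995
  f'(0.824969) = -2.384465
  x_3 = 0.824969 - (-0.001995)/(-2.384465) = 0.824133
Iteration 4:
  f(0.824133) = -0.000001
  f'(0.824133) = -2.382224
  x_4 = 0.824133 - (-0.000001)/(-2.382224) = 0.824132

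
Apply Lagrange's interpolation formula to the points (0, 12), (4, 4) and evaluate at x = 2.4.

Lagrange interpolation formula:
P(x) = Σ yᵢ × Lᵢ(x)
where Lᵢ(x) = Π_{j≠i} (x - xⱼ)/(xᵢ - xⱼ)

L_0(2.4) = (2.4 - 4)/(0 - 4) = 0.400000
L_1(2.4) = (2.4 - 0)/(4 - 0) = 0.600000

P(2.4) = 12×L_0(2.4) + 4×L_1(2.4)
P(2.4) = 7.200000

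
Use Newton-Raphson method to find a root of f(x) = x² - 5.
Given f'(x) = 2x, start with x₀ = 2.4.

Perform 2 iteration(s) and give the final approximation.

f(x) = x² - 5
f'(x) = 2x
x₀ = 2.4

Newton-Raphson formula: x_{n+1} = x_n - f(x_n)/f'(x_n)

Iteration 1:
  f(2.400000) = 0.760000
  f'(2.400000) = 4.800000
  x_1 = 2.400000 - 0.760000/4.800000 = 2.241667
Iteration 2:
  f(2.241667) = 0.025069
  f'(2.241667) = 4.483333
  x_2 = 2.241667 - 0.025069/4.483333 = 2.236075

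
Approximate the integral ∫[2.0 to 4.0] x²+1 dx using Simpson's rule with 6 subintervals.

f(x) = x²+1
a = 2.0, b = 4.0, n = 6
h = (b - a)/n = 0.333333

Simpson's rule: (h/3)[f(x₀) + 4f(x₁) + 2f(x₂) + ... + f(xₙ)]

x_0 = 2.0000, f(x_0) = 5.000000, coefficient = 1
x_1 = 2.3333, f(x_1) = 6.444444, coefficient = 4
x_2 = 2.6667, f(x_2) = 8.111111, coefficient = 2
x_3 = 3.0000, f(x_3) = 10.000000, coefficient = 4
x_4 = 3.3333, f(x_4) = 12.111111, coefficient = 2
x_5 = 3.6667, f(x_5) = 14.444444, coefficient = 4
x_6 = 4.0000, f(x_6) = 17.000000, coefficient = 1

I ≈ (0.333333/3) × 186.000000 = 20.666667
Exact value: 20.666667
Error: 0.000000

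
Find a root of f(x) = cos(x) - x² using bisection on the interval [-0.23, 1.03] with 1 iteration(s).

f(x) = cos(x) - x²
Initial interval: [-0.23, 1.03]

Iteration 1:
  c_1 = (-0.230000 + 1.030000)/2 = 0.400000
  f(c_1) = f(0.400000) = 0.761061
  f(a) × f(c) ≥ 0, new interval: [0.400000, 1.030000]

After 1 iteration(s), the approximation is c_1 = 0.400000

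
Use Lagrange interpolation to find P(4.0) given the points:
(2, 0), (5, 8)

Lagrange interpolation formula:
P(x) = Σ yᵢ × Lᵢ(x)
where Lᵢ(x) = Π_{j≠i} (x - xⱼ)/(xᵢ - xⱼ)

L_0(4.0) = (4.0 - 5)/(2 - 5) = 0.333333
L_1(4.0) = (4.0 - 2)/(5 - 2) = 0.666667

P(4.0) = 0×L_0(4.0) + 8×L_1(4.0)
P(4.0) = 5.333333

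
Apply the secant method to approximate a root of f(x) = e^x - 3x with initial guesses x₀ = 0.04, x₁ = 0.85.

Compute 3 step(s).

f(x) = e^x - 3x
x₀ = 0.04, x₁ = 0.85

Secant formula: x_{n+1} = x_n - f(x_n)(x_n - x_{n-1})/(f(x_n) - f(x_{n-1}))

Iteration 1:
  f(0.040000) = 0.920811
  f(0.850000) = -0.210353
  x_2 = 0.850000 - (-0.210353)×(0.850000 - 0.040000)/(-0.210353 - 0.920811)
       = 0.699371
Iteration 2:
  f(0.850000) = -0.210353
  f(0.699371) = -0.085627
  x_3 = 0.699371 - (-0.085627)×(0.699371 - 0.850000)/(-0.085627 - (-0.210353))
       = 0.595962
Iteration 3:
  f(0.699371) = -0.085627
  f(0.595962) = 0.026890
  x_4 = 0.595962 - 0.026890×(0.595962 - 0.699371)/(0.026890 - (-0.085627))
       = 0.620675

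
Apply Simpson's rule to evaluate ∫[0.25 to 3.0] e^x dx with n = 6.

f(x) = e^x
a = 0.25, b = 3.0, n = 6
h = (b - a)/n = 0.458333

Simpson's rule: (h/3)[f(x₀) + 4f(x₁) + 2f(x₂) + ... + f(xₙ)]

x_0 = 0.2500, f(x_0) = 1.284025, coefficient = 1
x_1 = 0.7083, f(x_1) = 2.030604, coefficient = 4
x_2 = 1.1667, f(x_2) = 3.211271, coefficient = 2
x_3 = 1.6250, f(x_3) = 5.078419, coefficient = 4
x_4 = 2.0833, f(x_4) = 8.031195, coefficient = 2
x_5 = 2.5417, f(x_5) = 12.700821, coefficient = 4
x_6 = 3.0000, f(x_6) = 20.085537, coefficient = 1

I ≈ (0.458333/3) × 123.093871 = 18.806008
Exact value: 18.801512
Error: 0.004497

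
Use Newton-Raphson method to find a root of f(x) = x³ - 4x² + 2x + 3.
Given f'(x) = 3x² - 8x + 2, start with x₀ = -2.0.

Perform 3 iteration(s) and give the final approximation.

f(x) = x³ - 4x² + 2x + 3
f'(x) = 3x² - 8x + 2
x₀ = -2.0

Newton-Raphson formula: x_{n+1} = x_n - f(x_n)/f'(x_n)

Iteration 1:
  f(-2.000000) = -25.000000
  f'(-2.000000) = 30.000000
  x_1 = -2.000000 - (-25.000000)/30.000000 = -1.166667
Iteration 2:
  f(-1.166667) = -6.365741
  f'(-1.166667) = 15.416667
  x_2 = -1.166667 - (-6.365741)/15.416667 = -0.753754
Iteration 3:
  f(-0.753754) = -1.208328
  f'(-0.753754) = 9.734464
  x_3 = -0.753754 - (-1.208328)/9.734464 = -0.629625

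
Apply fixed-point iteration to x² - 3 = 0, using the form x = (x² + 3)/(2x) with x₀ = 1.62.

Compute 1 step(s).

Equation: x² - 3 = 0
Fixed-point form: x = (x² + 3)/(2x)
x₀ = 1.62

x_1 = g(1.620000) = 1.735926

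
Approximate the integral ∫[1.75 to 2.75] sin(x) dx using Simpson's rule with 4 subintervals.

f(x) = sin(x)
a = 1.75, b = 2.75, n = 4
h = (b - a)/n = 0.250000

Simpson's rule: (h/3)[f(x₀) + 4f(x₁) + 2f(x₂) + ... + f(xₙ)]

x_0 = 1.7500, f(x_0) = 0.983986, coefficient = 1
x_1 = 2.0000, f(x_1) = 0.909297, coefficient = 4
x_2 = 2.2500, f(x_2) = 0.778073, coefficient = 2
x_3 = 2.5000, f(x_3) = 0.598472, coefficient = 4
x_4 = 2.7500, f(x_4) = 0.381661, coefficient = 1

I ≈ (0.250000/3) × 8.952872 = 0.746073
Exact value: 0.746056
Error: 0.000016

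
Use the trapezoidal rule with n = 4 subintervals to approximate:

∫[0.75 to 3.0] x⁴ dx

f(x) = x⁴
a = 0.75, b = 3.0, n = 4
h = (b - a)/n = 0.562500

Trapezoidal rule: (h/2)[f(x₀) + 2f(x₁) + 2f(x₂) + ... + f(xₙ)]

x_0 = 0.7500, f(x_0) = 0.316406, coefficient = 1
x_1 = 1.3125, f(x_1) = 2.967545, coefficient = 2
x_2 = 1.8750, f(x_2) = 12.359619, coefficient = 2
x_3 = 2.4375, f(x_3) = 35.300308, coefficient = 2
x_4 = 3.0000, f(x_4) = 81.000000, coefficient = 1

I ≈ (0.562500/2) × 182.571350 = 51.348192
Exact value: 48.552539
Error: 2.795653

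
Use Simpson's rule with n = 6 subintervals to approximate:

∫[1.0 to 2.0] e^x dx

f(x) = e^x
a = 1.0, b = 2.0, n = 6
h = (b - a)/n = 0.166667

Simpson's rule: (h/3)[f(x₀) + 4f(x₁) + 2f(x₂) + ... + f(xₙ)]

x_0 = 1.0000, f(x_0) = 2.718282, coefficient = 1
x_1 = 1.1667, f(x_1) = 3.211271, coefficient = 4
x_2 = 1.3333, f(x_2) = 3.793668, coefficient = 2
x_3 = 1.5000, f(x_3) = 4.481689, coefficient = 4
x_4 = 1.6667, f(x_4) = 5.294490, coefficient = 2
x_5 = 1.8333, f(x_5) = 6.254701, coefficient = 4
x_6 = 2.0000, f(x_6) = 7.389056, coefficient = 1

I ≈ (0.166667/3) × 84.074296 = 4.670794
Exact value: 4.670774
Error: 0.000020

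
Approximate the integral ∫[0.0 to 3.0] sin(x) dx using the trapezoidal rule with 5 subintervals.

f(x) = sin(x)
a = 0.0, b = 3.0, n = 5
h = (b - a)/n = 0.600000

Trapezoidal rule: (h/2)[f(x₀) + 2f(x₁) + 2f(x₂) + ... + f(xₙ)]

x_0 = 0.0000, f(x_0) = 0.000000, coefficient = 1
x_1 = 0.6000, f(x_1) = 0.564642, coefficient = 2
x_2 = 1.2000, f(x_2) = 0.932039, coefficient = 2
x_3 = 1.8000, f(x_3) = 0.973848, coefficient = 2
x_4 = 2.4000, f(x_4) = 0.675463, coefficient = 2
x_5 = 3.0000, f(x_5) = 0.141120, coefficient = 1

I ≈ (0.600000/2) × 6.433105 = 1.929931
Exact value: 1.989992
Error: 0.060061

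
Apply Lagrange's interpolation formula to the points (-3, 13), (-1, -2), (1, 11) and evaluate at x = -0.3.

Lagrange interpolation formula:
P(x) = Σ yᵢ × Lᵢ(x)
where Lᵢ(x) = Π_{j≠i} (x - xⱼ)/(xᵢ - xⱼ)

L_0(-0.3) = (-0.3 - (-1))/(-3 - (-1)) × (-0.3 - 1)/(-3 - 1) = -0.113750
L_1(-0.3) = (-0.3 - (-3))/(-1 - (-3)) × (-0.3 - 1)/(-1 - 1) = 0.877500
L_2(-0.3) = (-0.3 - (-3))/(1 - (-3)) × (-0.3 - (-1))/(1 - (-1)) = 0.236250

P(-0.3) = 13×L_0(-0.3) + (-2)×L_1(-0.3) + 11×L_2(-0.3)
P(-0.3) = -0.635000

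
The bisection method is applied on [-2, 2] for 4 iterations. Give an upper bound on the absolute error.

Bisection error bound: |error| ≤ (b-a)/2^n
|error| ≤ (2 - (-2))/2^4 = 4/2^4
|error| ≤ 0.2500000000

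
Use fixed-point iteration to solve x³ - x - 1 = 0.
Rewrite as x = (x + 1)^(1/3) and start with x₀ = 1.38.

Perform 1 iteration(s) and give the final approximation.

Equation: x³ - x - 1 = 0
Fixed-point form: x = (x + 1)^(1/3)
x₀ = 1.38

x_1 = g(1.380000) = 1.335136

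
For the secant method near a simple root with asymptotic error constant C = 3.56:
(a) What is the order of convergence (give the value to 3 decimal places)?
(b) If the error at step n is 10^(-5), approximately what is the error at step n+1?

(a) Secant method has superlinear convergence with order φ = (1+√5)/2 ≈ 1.618.
    This means |e_{n+1}| ≈ C|e_n|^1.618.

(b) With |e_n| = 10^(-5) and C = 3.56:
    |e_{n+1}| ≈ 3.56 × (10^(-5))^1.618 = 3.56 × 10^(-8.09)

(a) ≈ 1.618 (golden ratio); (b) |e_{n+1}| ≈ 2.893e-08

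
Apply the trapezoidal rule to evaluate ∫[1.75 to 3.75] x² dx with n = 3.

f(x) = x²
a = 1.75, b = 3.75, n = 3
h = (b - a)/n = 0.666667

Trapezoidal rule: (h/2)[f(x₀) + 2f(x₁) + 2f(x₂) + ... + f(xₙ)]

x_0 = 1.7500, f(x_0) = 3.062500, coefficient = 1
x_1 = 2.4167, f(x_1) = 5.840278, coefficient = 2
x_2 = 3.0833, f(x_2) = 9.506944, coefficient = 2
x_3 = 3.7500, f(x_3) = 14.062500, coefficient = 1

I ≈ (0.666667/2) × 47.819444 = 15.939815
Exact value: 15.791667
Error: 0.148148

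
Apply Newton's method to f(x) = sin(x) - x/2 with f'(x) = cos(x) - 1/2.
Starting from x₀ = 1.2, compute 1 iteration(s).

f(x) = sin(x) - x/2
f'(x) = cos(x) - 1/2
x₀ = 1.2

Newton-Raphson formula: x_{n+1} = x_n - f(x_n)/f'(x_n)

Iteration 1:
  f(1.200000) = 0.332039
  f'(1.200000) = -0.137642
  x_1 = 1.200000 - 0.332039/(-0.137642) = 3.612334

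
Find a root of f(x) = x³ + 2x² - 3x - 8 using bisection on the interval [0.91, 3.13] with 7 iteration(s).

f(x) = x³ + 2x² - 3x - 8
Initial interval: [0.91, 3.13]

Iteration 1:
  c_1 = (0.910000 + 3.130000)/2 = 2.020000
  f(c_1) = f(2.020000) = 2.343208
  f(a) × f(c) < 0, new interval: [0.910000, 2.020000]
Iteration 2:
  c_2 = (0.910000 + 2.020000)/2 = 1.465000
  f(c_2) = f(1.465000) = -4.958330
  f(a) × f(c) ≥ 0, new interval: [1.465000, 2.020000]
Iteration 3:
  c_3 = (1.465000 + 2.020000)/2 = 1.742500
  f(c_3) = f(1.742500) = -1.864124
  f(a) × f(c) ≥ 0, new interval: [1.742500, 2.020000]
Iteration 4:
  c_4 = (1.742500 + 2.020000)/2 = 1.881250
  f(c_4) = f(1.881250) = 0.092388
  f(a) × f(c) < 0, new interval: [1.742500, 1.881250]
Iteration 5:
  c_5 = (1.742500 + 1.881250)/2 = 1.811875
  f(c_5) = f(1.811875) = -0.921655
  f(a) × f(c) ≥ 0, new interval: [1.811875, 1.881250]
Iteration 6:
  c_6 = (1.811875 + 1.881250)/2 = 1.846563
  f(c_6) = f(1.846563) = -0.423705
  f(a) × f(c) ≥ 0, new interval: [1.846563, 1.881250]
Iteration 7:
  c_7 = (1.846563 + 1.881250)/2 = 1.863906
  f(c_7) = f(1.863906) = -0.167942
  f(a) × f(c) ≥ 0, new interval: [1.863906, 1.881250]

After 7 iteration(s), the approximation is c_7 = 1.863906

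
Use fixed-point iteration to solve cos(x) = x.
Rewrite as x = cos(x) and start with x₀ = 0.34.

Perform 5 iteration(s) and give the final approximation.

Equation: cos(x) = x
Fixed-point form: x = cos(x)
x₀ = 0.34

x_1 = g(0.340000) = 0.942755
x_2 = g(0.942755) = 0.587561
x_3 = g(0.587561) = 0.832295
x_4 = g(0.832295) = 0.673180
x_5 = g(0.673180) = 0.781843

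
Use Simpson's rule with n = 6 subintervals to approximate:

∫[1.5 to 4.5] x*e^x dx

f(x) = x*e^x
a = 1.5, b = 4.5, n = 6
h = (b - a)/n = 0.500000

Simpson's rule: (h/3)[f(x₀) + 4f(x₁) + 2f(x₂) + ... + f(xₙ)]

x_0 = 1.5000, f(x_0) = 6.722534, coefficient = 1
x_1 = 2.0000, f(x_1) = 14.778112, coefficient = 4
x_2 = 2.5000, f(x_2) = 30.456235, coefficient = 2
x_3 = 3.0000, f(x_3) = 60.256611, coefficient = 4
x_4 = 3.5000, f(x_4) = 115.904082, coefficient = 2
x_5 = 4.0000, f(x_5) = 218.392600, coefficient = 4
x_6 = 4.5000, f(x_6) = 405.077091, coefficient = 1

I ≈ (0.500000/3) × 1878.229550 = 313.038258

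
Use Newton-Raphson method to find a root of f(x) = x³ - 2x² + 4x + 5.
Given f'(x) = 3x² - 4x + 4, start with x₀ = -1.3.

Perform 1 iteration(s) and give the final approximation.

f(x) = x³ - 2x² + 4x + 5
f'(x) = 3x² - 4x + 4
x₀ = -1.3

Newton-Raphson formula: x_{n+1} = x_n - f(x_n)/f'(x_n)

Iteration 1:
  f(-1.300000) = -5.777000
  f'(-1.300000) = 14.270000
  x_1 = -1.300000 - (-5.777000)/14.270000 = -0.895165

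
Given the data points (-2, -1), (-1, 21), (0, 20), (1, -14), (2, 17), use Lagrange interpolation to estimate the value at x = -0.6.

Lagrange interpolation formula:
P(x) = Σ yᵢ × Lᵢ(x)
where Lᵢ(x) = Π_{j≠i} (x - xⱼ)/(xᵢ - xⱼ)

L_0(-0.6) = (-0.6 - (-1))/(-2 - (-1)) × (-0.6 - 0)/(-2 - 0) × (-0.6 - 1)/(-2 - 1) × (-0.6 - 2)/(-2 - 2) = -0.041600
L_1(-0.6) = (-0.6 - (-2))/(-1 - (-2)) × (-0.6 - 0)/(-1 - 0) × (-0.6 - 1)/(-1 - 1) × (-0.6 - 2)/(-1 - 2) = 0.582400
L_2(-0.6) = (-0.6 - (-2))/(0 - (-2)) × (-0.6 - (-1))/(0 - (-1)) × (-0.6 - 1)/(0 - 1) × (-0.6 - 2)/(0 - 2) = 0.582400
L_3(-0.6) = (-0.6 - (-2))/(1 - (-2)) × (-0.6 - (-1))/(1 - (-1)) × (-0.6 - 0)/(1 - 0) × (-0.6 - 2)/(1 - 2) = -0.145600
L_4(-0.6) = (-0.6 - (-2))/(2 - (-2)) × (-0.6 - (-1))/(2 - (-1)) × (-0.6 - 0)/(2 - 0) × (-0.6 - 1)/(2 - 1) = 0.022400

P(-0.6) = (-1)×L_0(-0.6) + 21×L_1(-0.6) + 20×L_2(-0.6) + (-14)×L_3(-0.6) + 17×L_4(-0.6)
P(-0.6) = 26.339200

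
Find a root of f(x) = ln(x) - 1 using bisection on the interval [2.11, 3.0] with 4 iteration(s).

f(x) = ln(x) - 1
Initial interval: [2.11, 3.0]

Iteration 1:
  c_1 = (2.110000 + 3.000000)/2 = 2.555000
  f(c_1) = f(2.555000) = -0.061948
  f(a) × f(c) ≥ 0, new interval: [2.555000, 3.000000]
Iteration 2:
  c_2 = (2.555000 + 3.000000)/2 = 2.777500
  f(c_2) = f(2.777500) = 0.021551
  f(a) × f(c) < 0, new interval: [2.555000, 2.777500]
Iteration 3:
  c_3 = (2.555000 + 2.777500)/2 = 2.666250
  f(c_3) = f(2.666250) = -0.019327
  f(a) × f(c) ≥ 0, new interval: [2.666250, 2.777500]
Iteration 4:
  c_4 = (2.666250 + 2.777500)/2 = 2.721875
  f(c_4) = f(2.721875) = 0.001321
  f(a) × f(c) < 0, new interval: [2.666250, 2.721875]

After 4 iteration(s), the approximation is c_4 = 2.721875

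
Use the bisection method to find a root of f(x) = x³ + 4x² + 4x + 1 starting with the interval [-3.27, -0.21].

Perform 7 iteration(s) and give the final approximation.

f(x) = x³ + 4x² + 4x + 1
Initial interval: [-3.27, -0.21]

Iteration 1:
  c_1 = (-3.270000 + (-0.210000))/2 = -1.740000
  f(c_1) = f(-1.740000) = 0.882376
  f(a) × f(c) < 0, new interval: [-3.270000, -1.740000]
Iteration 2:
  c_2 = (-3.270000 + (-1.740000))/2 = -2.505000
  f(c_2) = f(-2.505000) = 0.361162
  f(a) × f(c) < 0, new interval: [-3.270000, -2.505000]
Iteration 3:
  c_3 = (-3.270000 + (-2.505000))/2 = -2.887500
  f(c_3) = f(-2.887500) = -1.274357
  f(a) × f(c) ≥ 0, new interval: [-2.887500, -2.505000]
Iteration 4:
  c_4 = (-2.887500 + (-2.505000))/2 = -2.696250
  f(c_4) = f(-2.696250) = -0.307045
  f(a) × f(c) ≥ 0, new interval: [-2.696250, -2.505000]
Iteration 5:
  c_5 = (-2.696250 + (-2.505000))/2 = -2.600625
  f(c_5) = f(-2.600625) = 0.061824
  f(a) × f(c) < 0, new interval: [-2.696250, -2.600625]
Iteration 6:
  c_6 = (-2.696250 + (-2.600625))/2 = -2.648438
  f(c_6) = f(-2.648438) = -0.113592
  f(a) × f(c) ≥ 0, new interval: [-2.648438, -2.600625]
Iteration 7:
  c_7 = (-2.648438 + (-2.600625))/2 = -2.624531
  f(c_7) = f(-2.624531) = -0.023670
  f(a) × f(c) ≥ 0, new interval: [-2.624531, -2.600625]

After 7 iteration(s), the approximation is c_7 = -2.624531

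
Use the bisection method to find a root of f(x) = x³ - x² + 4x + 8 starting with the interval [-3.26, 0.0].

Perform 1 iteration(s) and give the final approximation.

f(x) = x³ - x² + 4x + 8
Initial interval: [-3.26, 0.0]

Iteration 1:
  c_1 = (-3.260000 + 0.000000)/2 = -1.630000
  f(c_1) = f(-1.630000) = -5.507647
  f(a) × f(c) ≥ 0, new interval: [-1.630000, 0.000000]

After 1 iteration(s), the approximation is c_1 = -1.630000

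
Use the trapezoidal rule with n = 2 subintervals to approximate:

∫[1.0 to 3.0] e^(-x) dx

f(x) = e^(-x)
a = 1.0, b = 3.0, n = 2
h = (b - a)/n = 1.000000

Trapezoidal rule: (h/2)[f(x₀) + 2f(x₁) + 2f(x₂) + ... + f(xₙ)]

x_0 = 1.0000, f(x_0) = 0.367879, coefficient = 1
x_1 = 2.0000, f(x_1) = 0.135335, coefficient = 2
x_2 = 3.0000, f(x_2) = 0.049787, coefficient = 1

I ≈ (1.000000/2) × 0.688337 = 0.344169
Exact value: 0.318092
Error: 0.026076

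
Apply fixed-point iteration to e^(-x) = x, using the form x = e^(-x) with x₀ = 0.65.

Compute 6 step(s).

Equation: e^(-x) = x
Fixed-point form: x = e^(-x)
x₀ = 0.65

x_1 = g(0.650000) = 0.522046
x_2 = g(0.522046) = 0.593306
x_3 = g(0.593306) = 0.552498
x_4 = g(0.552498) = 0.575510
x_5 = g(0.575510) = 0.562418
x_6 = g(0.562418) = 0.569830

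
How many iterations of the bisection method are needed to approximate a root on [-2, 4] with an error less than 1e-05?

We need (b-a)/2^n ≤ 1e-05
(4 - (-2))/2^n ≤ 1e-05
6/2^n ≤ 1e-05
2^n ≥ 600000
n ≥ log₂(600000) = 19.19
n ≥ 20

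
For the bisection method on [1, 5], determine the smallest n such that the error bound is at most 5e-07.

We need (b-a)/2^n ≤ 5e-07
(5 - 1)/2^n ≤ 5e-07
4/2^n ≤ 5e-07
2^n ≥ 8000000
n ≥ log₂(8000000) = 22.93
n ≥ 23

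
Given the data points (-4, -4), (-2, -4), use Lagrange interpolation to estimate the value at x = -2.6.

Lagrange interpolation formula:
P(x) = Σ yᵢ × Lᵢ(x)
where Lᵢ(x) = Π_{j≠i} (x - xⱼ)/(xᵢ - xⱼ)

L_0(-2.6) = (-2.6 - (-2))/(-4 - (-2)) = 0.300000
L_1(-2.6) = (-2.6 - (-4))/(-2 - (-4)) = 0.700000

P(-2.6) = (-4)×L_0(-2.6) + (-4)×L_1(-2.6)
P(-2.6) = -4.000000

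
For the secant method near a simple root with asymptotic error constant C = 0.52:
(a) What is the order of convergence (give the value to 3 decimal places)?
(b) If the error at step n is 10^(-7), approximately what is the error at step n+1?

(a) Secant method has superlinear convergence with order φ = (1+√5)/2 ≈ 1.618.
    This means |e_{n+1}| ≈ C|e_n|^1.618.

(b) With |e_n| = 10^(-7) and C = 0.52:
    |e_{n+1}| ≈ 0.52 × (10^(-7))^1.618 = 0.52 × 10^(-11.33)

(a) ≈ 1.618 (golden ratio); (b) |e_{n+1}| ≈ 2.453e-12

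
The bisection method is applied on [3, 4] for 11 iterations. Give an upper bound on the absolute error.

Bisection error bound: |error| ≤ (b-a)/2^n
|error| ≤ (4 - 3)/2^11 = 1/2^11
|error| ≤ 0.0004882812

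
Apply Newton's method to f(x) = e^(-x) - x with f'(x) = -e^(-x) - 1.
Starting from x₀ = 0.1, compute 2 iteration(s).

f(x) = e^(-x) - x
f'(x) = -e^(-x) - 1
x₀ = 0.1

Newton-Raphson formula: x_{n+1} = x_n - f(x_n)/f'(x_n)

Iteration 1:
  f(0.100000) = 0.804837
  f'(0.100000) = -1.904837
  x_1 = 0.100000 - 0.804837/(-1.904837) = 0.522523
Iteration 2:
  f(0.522523) = 0.070500
  f'(0.522523) = -1.593023
  x_2 = 0.522523 - 0.070500/(-1.593023) = 0.566778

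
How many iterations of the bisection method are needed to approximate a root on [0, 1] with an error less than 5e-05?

We need (b-a)/2^n ≤ 5e-05
(1 - 0)/2^n ≤ 5e-05
1/2^n ≤ 5e-05
2^n ≥ 20000
n ≥ log₂(20000) = 14.29
n ≥ 15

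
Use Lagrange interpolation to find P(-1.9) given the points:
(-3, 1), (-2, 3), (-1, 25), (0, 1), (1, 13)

Lagrange interpolation formula:
P(x) = Σ yᵢ × Lᵢ(x)
where Lᵢ(x) = Π_{j≠i} (x - xⱼ)/(xᵢ - xⱼ)

L_0(-1.9) = (-1.9 - (-2))/(-3 - (-2)) × (-1.9 - (-1))/(-3 - (-1)) × (-1.9 - 0)/(-3 - 0) × (-1.9 - 1)/(-3 - 1) = -0.020663
L_1(-1.9) = (-1.9 - (-3))/(-2 - (-3)) × (-1.9 - (-1))/(-2 - (-1)) × (-1.9 - 0)/(-2 - 0) × (-1.9 - 1)/(-2 - 1) = 0.909150
L_2(-1.9) = (-1.9 - (-3))/(-1 - (-3)) × (-1.9 - (-2))/(-1 - (-2)) × (-1.9 - 0)/(-1 - 0) × (-1.9 - 1)/(-1 - 1) = 0.151525
L_3(-1.9) = (-1.9 - (-3))/(0 - (-3)) × (-1.9 - (-2))/(0 - (-2)) × (-1.9 - (-1))/(0 - (-1)) × (-1.9 - 1)/(0 - 1) = -0.047850
L_4(-1.9) = (-1.9 - (-3))/(1 - (-3)) × (-1.9 - (-2))/(1 - (-2)) × (-1.9 - (-1))/(1 - (-1)) × (-1.9 - 0)/(1 - 0) = 0.007838

P(-1.9) = 1×L_0(-1.9) + 3×L_1(-1.9) + 25×L_2(-1.9) + 1×L_3(-1.9) + 13×L_4(-1.9)
P(-1.9) = 6.548950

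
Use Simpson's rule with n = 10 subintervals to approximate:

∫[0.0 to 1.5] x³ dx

f(x) = x³
a = 0.0, b = 1.5, n = 10
h = (b - a)/n = 0.150000

Simpson's rule: (h/3)[f(x₀) + 4f(x₁) + 2f(x₂) + ... + f(xₙ)]

x_0 = 0.0000, f(x_0) = 0.000000, coefficient = 1
x_1 = 0.1500, f(x_1) = 0.003375, coefficient = 4
x_2 = 0.3000, f(x_2) = 0.027000, coefficient = 2
x_3 = 0.4500, f(x_3) = 0.091125, coefficient = 4
x_4 = 0.6000, f(x_4) = 0.216000, coefficient = 2
x_5 = 0.7500, f(x_5) = 0.421875, coefficient = 4
x_6 = 0.9000, f(x_6) = 0.729000, coefficient = 2
x_7 = 1.0500, f(x_7) = 1.157625, coefficient = 4
x_8 = 1.2000, f(x_8) = 1.728000, coefficient = 2
x_9 = 1.3500, f(x_9) = 2.460375, coefficient = 4
x_10 = 1.5000, f(x_10) = 3.375000, coefficient = 1

I ≈ (0.150000/3) × 25.312500 = 1.265625
Exact value: 1.265625
Error: 0.000000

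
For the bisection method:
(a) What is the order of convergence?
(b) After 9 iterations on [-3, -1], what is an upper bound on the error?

(a) Bisection has linear (order 1) convergence; the error is halved each step.

(b) Error bound = (b-a)/2^n = (-1 - (-3))/2^{9}
    = 2/2^{9}

(a) 1 (linear); (b) error ≤ 3.91e-03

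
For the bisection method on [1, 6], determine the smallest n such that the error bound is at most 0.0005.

We need (b-a)/2^n ≤ 0.0005
(6 - 1)/2^n ≤ 0.0005
5/2^n ≤ 0.0005
2^n ≥ 10000
n ≥ log₂(10000) = 13.29
n ≥ 14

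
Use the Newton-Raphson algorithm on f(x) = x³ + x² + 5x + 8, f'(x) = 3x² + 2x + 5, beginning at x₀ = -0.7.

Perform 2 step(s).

f(x) = x³ + x² + 5x + 8
f'(x) = 3x² + 2x + 5
x₀ = -0.7

Newton-Raphson formula: x_{n+1} = x_n - f(x_n)/f'(x_n)

Iteration 1:
  f(-0.700000) = 4.647000
  f'(-0.700000) = 5.070000
  x_1 = -0.700000 - 4.647000/5.070000 = -1.616568
Iteration 2:
  f(-1.616568) = -1.694113
  f'(-1.616568) = 9.606741
  x_2 = -1.616568 - (-1.694113)/9.606741 = -1.440222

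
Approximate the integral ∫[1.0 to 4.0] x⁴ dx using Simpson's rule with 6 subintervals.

f(x) = x⁴
a = 1.0, b = 4.0, n = 6
h = (b - a)/n = 0.500000

Simpson's rule: (h/3)[f(x₀) + 4f(x₁) + 2f(x₂) + ... + f(xₙ)]

x_0 = 1.0000, f(x_0) = 1.000000, coefficient = 1
x_1 = 1.5000, f(x_1) = 5.062500, coefficient = 4
x_2 = 2.0000, f(x_2) = 16.000000, coefficient = 2
x_3 = 2.5000, f(x_3) = 39.062500, coefficient = 4
x_4 = 3.0000, f(x_4) = 81.000000, coefficient = 2
x_5 = 3.5000, f(x_5) = 150.062500, coefficient = 4
x_6 = 4.0000, f(x_6) = 256.000000, coefficient = 1

I ≈ (0.500000/3) × 1227.750000 = 204.625000
Exact value: 204.600000
Error: 0.025000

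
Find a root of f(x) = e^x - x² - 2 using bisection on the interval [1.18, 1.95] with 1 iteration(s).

f(x) = e^x - x² - 2
Initial interval: [1.18, 1.95]

Iteration 1:
  c_1 = (1.180000 + 1.950000)/2 = 1.565000
  f(c_1) = f(1.565000) = 0.333450
  f(a) × f(c) < 0, new interval: [1.180000, 1.565000]

After 1 iteration(s), the approximation is c_1 = 1.565000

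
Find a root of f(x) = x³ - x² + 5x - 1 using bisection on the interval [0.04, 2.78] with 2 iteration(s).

f(x) = x³ - x² + 5x - 1
Initial interval: [0.04, 2.78]

Iteration 1:
  c_1 = (0.040000 + 2.780000)/2 = 1.410000
  f(c_1) = f(1.410000) = 6.865121
  f(a) × f(c) < 0, new interval: [0.040000, 1.410000]
Iteration 2:
  c_2 = (0.040000 + 1.410000)/2 = 0.725000
  f(c_2) = f(0.725000) = 2.480453
  f(a) × f(c) < 0, new interval: [0.040000, 0.725000]

After 2 iteration(s), the approximation is c_2 = 0.725000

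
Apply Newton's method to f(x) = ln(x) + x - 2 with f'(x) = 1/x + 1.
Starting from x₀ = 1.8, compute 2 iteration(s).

f(x) = ln(x) + x - 2
f'(x) = 1/x + 1
x₀ = 1.8

Newton-Raphson formula: x_{n+1} = x_n - f(x_n)/f'(x_n)

Iteration 1:
  f(1.800000) = 0.387787
  f'(1.800000) = 1.555556
  x_1 = 1.800000 - 0.387787/1.555556 = 1.550709
Iteration 2:
  f(1.550709) = -0.010579
  f'(1.550709) = 1.644866
  x_2 = 1.550709 - (-0.010579)/1.644866 = 1.557140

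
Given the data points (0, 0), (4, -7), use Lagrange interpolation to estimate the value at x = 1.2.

Lagrange interpolation formula:
P(x) = Σ yᵢ × Lᵢ(x)
where Lᵢ(x) = Π_{j≠i} (x - xⱼ)/(xᵢ - xⱼ)

L_0(1.2) = (1.2 - 4)/(0 - 4) = 0.700000
L_1(1.2) = (1.2 - 0)/(4 - 0) = 0.300000

P(1.2) = 0×L_0(1.2) + (-7)×L_1(1.2)
P(1.2) = -2.100000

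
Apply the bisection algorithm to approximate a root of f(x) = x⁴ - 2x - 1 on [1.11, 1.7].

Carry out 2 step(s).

f(x) = x⁴ - 2x - 1
Initial interval: [1.11, 1.7]

Iteration 1:
  c_1 = (1.110000 + 1.700000)/2 = 1.405000
  f(c_1) = f(1.405000) = 0.086775
  f(a) × f(c) < 0, new interval: [1.110000, 1.405000]
Iteration 2:
  c_2 = (1.110000 + 1.405000)/2 = 1.257500
  f(c_2) = f(1.257500) = -1.014471
  f(a) × f(c) ≥ 0, new interval: [1.257500, 1.405000]

After 2 iteration(s), the approximation is c_2 = 1.257500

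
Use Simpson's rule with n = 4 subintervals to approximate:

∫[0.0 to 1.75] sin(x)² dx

f(x) = sin(x)²
a = 0.0, b = 1.75, n = 4
h = (b - a)/n = 0.437500

Simpson's rule: (h/3)[f(x₀) + 4f(x₁) + 2f(x₂) + ... + f(xₙ)]

x_0 = 0.0000, f(x_0) = 0.000000, coefficient = 1
x_1 = 0.4375, f(x_1) = 0.179502, coefficient = 4
x_2 = 0.8750, f(x_2) = 0.589123, coefficient = 2
x_3 = 1.3125, f(x_3) = 0.934754, coefficient = 4
x_4 = 1.7500, f(x_4) = 0.968228, coefficient = 1

I ≈ (0.437500/3) × 6.603495 = 0.963010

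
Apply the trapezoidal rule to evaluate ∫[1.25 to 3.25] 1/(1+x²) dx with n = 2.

f(x) = 1/(1+x²)
a = 1.25, b = 3.25, n = 2
h = (b - a)/n = 1.000000

Trapezoidal rule: (h/2)[f(x₀) + 2f(x₁) + 2f(x₂) + ... + f(xₙ)]

x_0 = 1.2500, f(x_0) = 0.390244, coefficient = 1
x_1 = 2.2500, f(x_1) = 0.164948, coefficient = 2
x_2 = 3.2500, f(x_2) = 0.086486, coefficient = 1

I ≈ (1.000000/2) × 0.806627 = 0.403314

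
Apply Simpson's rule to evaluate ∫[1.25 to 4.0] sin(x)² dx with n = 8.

f(x) = sin(x)²
a = 1.25, b = 4.0, n = 8
h = (b - a)/n = 0.343750

Simpson's rule: (h/3)[f(x₀) + 4f(x₁) + 2f(x₂) + ... + f(xₙ)]

x_0 = 1.2500, f(x_0) = 0.900572, coefficient = 1
x_1 = 1.5938, f(x_1) = 0.999473, coefficient = 4
x_2 = 1.9375, f(x_2) = 0.871449, coefficient = 2
x_3 = 2.2812, f(x_3) = 0.574664, coefficient = 4
x_4 = 2.6250, f(x_4) = 0.243957, coefficient = 2
x_5 = 2.9688, f(x_5) = 0.029578, coefficient = 4
x_6 = 3.3125, f(x_6) = 0.028926, coefficient = 2
x_7 = 3.6562, f(x_7) = 0.242297, coefficient = 4
x_8 = 4.0000, f(x_8) = 0.572750, coefficient = 1

I ≈ (0.343750/3) × 11.146036 = 1.277150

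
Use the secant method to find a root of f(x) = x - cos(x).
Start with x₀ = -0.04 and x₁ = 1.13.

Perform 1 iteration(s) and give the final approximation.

f(x) = x - cos(x)
x₀ = -0.04, x₁ = 1.13

Secant formula: x_{n+1} = x_n - f(x_n)(x_n - x_{n-1})/(f(x_n) - f(x_{n-1}))

Iteration 1:
  f(-0.040000) = -1.039200
  f(1.130000) = 0.703340
  x_2 = 1.130000 - 0.703340×(1.130000 - (-0.040000))/(0.703340 - (-1.039200))
       = 0.657754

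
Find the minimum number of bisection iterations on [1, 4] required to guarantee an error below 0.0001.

We need (b-a)/2^n ≤ 0.0001
(4 - 1)/2^n ≤ 0.0001
3/2^n ≤ 0.0001
2^n ≥ 30000
n ≥ log₂(30000) = 14.87
n ≥ 15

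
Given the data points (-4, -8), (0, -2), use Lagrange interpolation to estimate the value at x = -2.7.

Lagrange interpolation formula:
P(x) = Σ yᵢ × Lᵢ(x)
where Lᵢ(x) = Π_{j≠i} (x - xⱼ)/(xᵢ - xⱼ)

L_0(-2.7) = (-2.7 - 0)/(-4 - 0) = 0.675000
L_1(-2.7) = (-2.7 - (-4))/(0 - (-4)) = 0.325000

P(-2.7) = (-8)×L_0(-2.7) + (-2)×L_1(-2.7)
P(-2.7) = -6.050000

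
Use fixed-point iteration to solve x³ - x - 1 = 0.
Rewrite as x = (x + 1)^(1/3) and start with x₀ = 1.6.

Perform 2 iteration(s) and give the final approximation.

Equation: x³ - x - 1 = 0
Fixed-point form: x = (x + 1)^(1/3)
x₀ = 1.6

x_1 = g(1.600000) = 1.375069
x_2 = g(1.375069) = 1.334214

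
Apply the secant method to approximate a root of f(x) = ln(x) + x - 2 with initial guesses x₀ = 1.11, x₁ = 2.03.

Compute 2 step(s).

f(x) = ln(x) + x - 2
x₀ = 1.11, x₁ = 2.03

Secant formula: x_{n+1} = x_n - f(x_n)(x_n - x_{n-1})/(f(x_n) - f(x_{n-1}))

Iteration 1:
  f(1.110000) = -0.785640
  f(2.030000) = 0.738036
  x_2 = 2.030000 - 0.738036×(2.030000 - 1.110000)/(0.738036 - (-0.785640))
       = 1.584372
Iteration 2:
  f(2.030000) = 0.738036
  f(1.584372) = 0.044560
  x_3 = 1.584372 - 0.044560×(1.584372 - 2.030000)/(0.044560 - 0.738036)
       = 1.555738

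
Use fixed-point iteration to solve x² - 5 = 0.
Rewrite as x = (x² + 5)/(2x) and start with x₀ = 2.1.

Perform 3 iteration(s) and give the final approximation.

Equation: x² - 5 = 0
Fixed-point form: x = (x² + 5)/(2x)
x₀ = 2.1

x_1 = g(2.100000) = 2.240476
x_2 = g(2.240476) = 2.236072
x_3 = g(2.236072) = 2.236068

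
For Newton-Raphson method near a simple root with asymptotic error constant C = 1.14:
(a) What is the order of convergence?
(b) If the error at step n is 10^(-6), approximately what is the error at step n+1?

(a) Newton-Raphson has quadratic (order 2) convergence near simple roots.
    This means |e_{n+1}| ≈ C|e_n|².

(b) With |e_n| = 10^(-6) and C = 1.14:
    |e_{n+1}| ≈ 1.14 × (10^(-6))² = 1.14 × 10^(-12)

(a) 2 (quadratic); (b) |e_{n+1}| ≈ 1.140e-12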